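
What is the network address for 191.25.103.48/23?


IP:   10111111.00011001.01100111.00110000
Mask: 11111111.11111111.11111110.00000000
AND operation:
Net:  10111111.00011001.01100110.00000000
Network: 191.25.102.0/23


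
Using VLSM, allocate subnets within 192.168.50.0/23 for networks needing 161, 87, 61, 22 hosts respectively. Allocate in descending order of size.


161 hosts -> /24 (254 usable): 192.168.50.0/24
87 hosts -> /25 (126 usable): 192.168.51.0/25
61 hosts -> /26 (62 usable): 192.168.51.128/26
22 hosts -> /27 (30 usable): 192.168.51.192/27
Allocation: 192.168.50.0/24 (161 hosts, 254 usable); 192.168.51.0/25 (87 hosts, 126 usable); 192.168.51.128/26 (61 hosts, 62 usable); 192.168.51.192/27 (22 hosts, 30 usable)


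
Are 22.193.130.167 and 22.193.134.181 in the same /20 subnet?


Mask: 255.255.240.0
22.193.130.167 AND mask = 22.193.128.0
22.193.134.181 AND mask = 22.193.128.0
Yes, same subnet (22.193.128.0)


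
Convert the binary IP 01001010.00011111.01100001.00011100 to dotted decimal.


01001010 = 74
00011111 = 31
01100001 = 97
00011100 = 28
IP: 74.31.97.28


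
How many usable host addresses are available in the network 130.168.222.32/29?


Host bits = 32 - 29 = 3
Total addresses = 2^3 = 8
Usable = total - 2 (network and broadcast)
Usable hosts: 6


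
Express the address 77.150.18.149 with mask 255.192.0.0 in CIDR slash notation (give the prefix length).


Binary: 11111111.11000000.00000000.00000000
Count leading 1s
Prefix: /10


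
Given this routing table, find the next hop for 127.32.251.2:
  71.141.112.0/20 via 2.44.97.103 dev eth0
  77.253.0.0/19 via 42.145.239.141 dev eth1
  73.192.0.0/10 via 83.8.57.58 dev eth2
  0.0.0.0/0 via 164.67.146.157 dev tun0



Longest prefix match for 127.32.251.2:
  /20 71.141.112.0: no
  /19 77.253.0.0: no
  /10 73.192.0.0: no
  /0 0.0.0.0: MATCH
Selected: next-hop 164.67.146.157 via tun0 (matched /0)


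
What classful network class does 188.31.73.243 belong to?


First octet: 188
Binary: 10111100
10xxxxxx -> Class B (128-191)
Class B, default mask 255.255.0.0 (/16)


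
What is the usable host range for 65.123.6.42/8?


Network: 65.0.0.0
Broadcast: 65.255.255.255
First usable = network + 1
Last usable = broadcast - 1
Range: 65.0.0.1 to 65.255.255.254


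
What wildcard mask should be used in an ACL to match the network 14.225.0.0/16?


Subnet mask: 255.255.0.0
Wildcard = 255.255.255.255 - subnet mask
255 - 255 = 0
255 - 255 = 0
255 - 0 = 255
255 - 0 = 255
Wildcard: 0.0.255.255


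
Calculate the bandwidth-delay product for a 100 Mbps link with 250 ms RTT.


BDP = bandwidth * RTT
= 100 Mbps * 250 ms
= 100 * 1e6 * 250 / 1000 bits
= 25000000 bits
= 3125000 bytes
= 3051.7578 KB
BDP = 25000000 bits (3125000 bytes)


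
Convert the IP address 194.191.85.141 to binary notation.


194 = 11000010
191 = 10111111
85 = 01010101
141 = 10001101
Binary: 11000010.10111111.01010101.10001101


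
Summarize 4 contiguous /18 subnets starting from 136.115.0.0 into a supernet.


Original prefix: /18
Number of subnets: 4 = 2^2
New prefix = 18 - 2 = 16
Supernet: 136.115.0.0/16


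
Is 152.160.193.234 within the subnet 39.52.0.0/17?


Subnet network: 39.52.0.0
Test IP AND mask: 152.160.128.0
No, 152.160.193.234 is not in 39.52.0.0/17


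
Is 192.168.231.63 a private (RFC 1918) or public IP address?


RFC 1918 private ranges:
  10.0.0.0/8 (10.0.0.0 - 10.255.255.255)
  172.16.0.0/12 (172.16.0.0 - 172.31.255.255)
  192.168.0.0/16 (192.168.0.0 - 192.168.255.255)
Private (in 192.168.0.0/16)


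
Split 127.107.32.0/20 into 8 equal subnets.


New prefix = 20 + 3 = 23
Each subnet has 512 addresses
  127.107.32.0/23
  127.107.34.0/23
  127.107.36.0/23
  127.107.38.0/23
  127.107.40.0/23
  127.107.42.0/23
  127.107.44.0/23
  127.107.46.0/23
Subnets: 127.107.32.0/23, 127.107.34.0/23, 127.107.36.0/23, 127.107.38.0/23, 127.107.40.0/23, 127.107.42.0/23, 127.107.44.0/23, 127.107.46.0/23


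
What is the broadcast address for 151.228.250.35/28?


Network: 151.228.250.32/28
Host bits = 4
Set all host bits to 1:
Broadcast: 151.228.250.47


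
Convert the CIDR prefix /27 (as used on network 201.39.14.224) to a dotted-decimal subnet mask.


/27 means 27 network bits, 5 host bits
Binary: 11111111111111111111111111100000
Mask: 255.255.255.224


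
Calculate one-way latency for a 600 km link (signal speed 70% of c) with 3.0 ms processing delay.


Speed = 0.7 * 3e5 km/s = 210000 km/s
Propagation delay = 600 / 210000 = 0.0029 s = 2.8571 ms
Processing delay = 3.0 ms
Total one-way latency = 5.8571 ms


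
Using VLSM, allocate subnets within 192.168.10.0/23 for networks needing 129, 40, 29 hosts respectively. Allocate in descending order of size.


129 hosts -> /24 (254 usable): 192.168.10.0/24
40 hosts -> /26 (62 usable): 192.168.11.0/26
29 hosts -> /27 (30 usable): 192.168.11.64/27
Allocation: 192.168.10.0/24 (129 hosts, 254 usable); 192.168.11.0/26 (40 hosts, 62 usable); 192.168.11.64/27 (29 hosts, 30 usable)


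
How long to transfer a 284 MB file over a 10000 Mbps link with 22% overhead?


Effective throughput = 10000 * (1 - 22/100) = 7800 Mbps
File size in Mb = 284 * 8 = 2272 Mb
Time = 2272 / 7800
Time = 0.2913 seconds


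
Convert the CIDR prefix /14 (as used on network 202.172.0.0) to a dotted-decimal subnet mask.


/14 means 14 network bits, 18 host bits
Binary: 11111111111111000000000000000000
Mask: 255.252.0.0


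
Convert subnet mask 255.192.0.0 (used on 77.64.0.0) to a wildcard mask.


Subnet mask: 255.192.0.0
Wildcard = 255.255.255.255 - subnet mask
255 - 255 = 0
255 - 192 = 63
255 - 0 = 255
255 - 0 = 255
Wildcard: 0.63.255.255


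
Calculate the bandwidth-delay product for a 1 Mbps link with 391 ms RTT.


BDP = bandwidth * RTT
= 1 Mbps * 391 ms
= 1 * 1e6 * 391 / 1000 bits
= 391000 bits
= 48875 bytes
= 47.7295 KB
BDP = 391000 bits (48875 bytes)


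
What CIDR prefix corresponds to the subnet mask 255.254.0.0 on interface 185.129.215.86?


Binary: 11111111.11111110.00000000.00000000
Count leading 1s
Prefix: /15


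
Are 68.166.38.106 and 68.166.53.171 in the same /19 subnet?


Mask: 255.255.224.0
68.166.38.106 AND mask = 68.166.32.0
68.166.53.171 AND mask = 68.166.32.0
Yes, same subnet (68.166.32.0)


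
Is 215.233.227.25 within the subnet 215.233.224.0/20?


Subnet network: 215.233.224.0
Test IP AND mask: 215.233.224.0
Yes, 215.233.227.25 is in 215.233.224.0/20


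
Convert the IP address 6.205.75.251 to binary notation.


6 = 00000110
205 = 11001101
75 = 01001011
251 = 11111011
Binary: 00000110.11001101.01001011.11111011


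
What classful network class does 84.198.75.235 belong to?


First octet: 84
Binary: 01010100
0xxxxxxx -> Class A (1-126)
Class A, default mask 255.0.0.0 (/8)


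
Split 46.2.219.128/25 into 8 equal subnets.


New prefix = 25 + 3 = 28
Each subnet has 16 addresses
  46.2.219.128/28
  46.2.219.144/28
  46.2.219.160/28
  46.2.219.176/28
  46.2.219.192/28
  46.2.219.208/28
  46.2.219.224/28
  46.2.219.240/28
Subnets: 46.2.219.128/28, 46.2.219.144/28, 46.2.219.160/28, 46.2.219.176/28, 46.2.219.192/28, 46.2.219.208/28, 46.2.219.224/28, 46.2.219.240/28


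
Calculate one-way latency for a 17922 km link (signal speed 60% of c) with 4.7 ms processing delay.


Speed = 0.6 * 3e5 km/s = 180000 km/s
Propagation delay = 17922 / 180000 = 0.0996 s = 99.5667 ms
Processing delay = 4.7 ms
Total one-way latency = 104.2667 ms


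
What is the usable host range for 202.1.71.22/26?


Network: 202.1.71.0
Broadcast: 202.1.71.63
First usable = network + 1
Last usable = broadcast - 1
Range: 202.1.71.1 to 202.1.71.62


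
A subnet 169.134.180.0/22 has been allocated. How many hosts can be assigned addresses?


Host bits = 32 - 22 = 10
Total addresses = 2^10 = 1024
Usable = total - 2 (network and broadcast)
Usable hosts: 1022


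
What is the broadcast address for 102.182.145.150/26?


Network: 102.182.145.128/26
Host bits = 6
Set all host bits to 1:
Broadcast: 102.182.145.191


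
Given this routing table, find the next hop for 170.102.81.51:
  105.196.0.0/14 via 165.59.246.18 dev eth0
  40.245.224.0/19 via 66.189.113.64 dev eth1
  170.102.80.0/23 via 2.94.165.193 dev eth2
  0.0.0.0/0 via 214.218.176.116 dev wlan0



Longest prefix match for 170.102.81.51:
  /14 105.196.0.0: no
  /19 40.245.224.0: no
  /23 170.102.80.0: MATCH
  /0 0.0.0.0: MATCH
Selected: next-hop 2.94.165.193 via eth2 (matched /23)


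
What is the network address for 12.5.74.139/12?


IP:   00001100.00000101.01001010.10001011
Mask: 11111111.11110000.00000000.00000000
AND operation:
Net:  00001100.00000000.00000000.00000000
Network: 12.0.0.0/12


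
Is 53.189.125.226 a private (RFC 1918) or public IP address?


RFC 1918 private ranges:
  10.0.0.0/8 (10.0.0.0 - 10.255.255.255)
  172.16.0.0/12 (172.16.0.0 - 172.31.255.255)
  192.168.0.0/16 (192.168.0.0 - 192.168.255.255)
Public (not in any RFC 1918 range)


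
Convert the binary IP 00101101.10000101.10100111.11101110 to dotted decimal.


00101101 = 45
10000101 = 133
10100111 = 167
11101110 = 238
IP: 45.133.167.238


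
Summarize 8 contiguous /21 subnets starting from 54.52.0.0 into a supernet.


Original prefix: /21
Number of subnets: 8 = 2^3
New prefix = 21 - 3 = 18
Supernet: 54.52.0.0/18


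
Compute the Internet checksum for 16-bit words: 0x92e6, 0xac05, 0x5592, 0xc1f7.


Sum all words (with carry folding):
+ 0x92e6 = 0x92e6
+ 0xac05 = 0x3eec
+ 0x5592 = 0x947e
+ 0xc1f7 = 0x5676
One's complement: ~0x5676
Checksum = 0xa989


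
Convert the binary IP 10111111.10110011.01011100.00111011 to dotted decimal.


10111111 = 191
10110011 = 179
01011100 = 92
00111011 = 59
IP: 191.179.92.59


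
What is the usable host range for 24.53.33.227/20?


Network: 24.53.32.0
Broadcast: 24.53.47.255
First usable = network + 1
Last usable = broadcast - 1
Range: 24.53.32.1 to 24.53.47.254


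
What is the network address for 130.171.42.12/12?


IP:   10000010.10101011.00101010.00001100
Mask: 11111111.11110000.00000000.00000000
AND operation:
Net:  10000010.10100000.00000000.00000000
Network: 130.160.0.0/12


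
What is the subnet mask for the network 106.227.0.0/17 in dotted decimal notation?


/17 means 17 network bits, 15 host bits
Binary: 11111111111111111000000000000000
Mask: 255.255.128.0


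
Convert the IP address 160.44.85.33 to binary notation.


160 = 10100000
44 = 00101100
85 = 01010101
33 = 00100001
Binary: 10100000.00101100.01010101.00100001


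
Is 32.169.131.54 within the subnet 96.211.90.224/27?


Subnet network: 96.211.90.224
Test IP AND mask: 32.169.131.32
No, 32.169.131.54 is not in 96.211.90.224/27


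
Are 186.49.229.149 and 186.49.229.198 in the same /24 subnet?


Mask: 255.255.255.0
186.49.229.149 AND mask = 186.49.229.0
186.49.229.198 AND mask = 186.49.229.0
Yes, same subnet (186.49.229.0)


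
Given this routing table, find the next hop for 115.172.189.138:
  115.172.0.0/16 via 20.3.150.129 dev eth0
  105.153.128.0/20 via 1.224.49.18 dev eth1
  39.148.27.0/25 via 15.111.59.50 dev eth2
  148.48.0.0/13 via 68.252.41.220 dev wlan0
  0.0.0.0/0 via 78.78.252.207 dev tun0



Longest prefix match for 115.172.189.138:
  /16 115.172.0.0: MATCH
  /20 105.153.128.0: no
  /25 39.148.27.0: no
  /13 148.48.0.0: no
  /0 0.0.0.0: MATCH
Selected: next-hop 20.3.150.129 via eth0 (matched /16)


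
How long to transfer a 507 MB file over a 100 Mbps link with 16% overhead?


Effective throughput = 100 * (1 - 16/100) = 84 Mbps
File size in Mb = 507 * 8 = 4056 Mb
Time = 4056 / 84
Time = 48.2857 seconds


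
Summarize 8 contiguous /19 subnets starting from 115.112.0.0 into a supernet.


Original prefix: /19
Number of subnets: 8 = 2^3
New prefix = 19 - 3 = 16
Supernet: 115.112.0.0/16


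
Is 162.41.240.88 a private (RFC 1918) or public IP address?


RFC 1918 private ranges:
  10.0.0.0/8 (10.0.0.0 - 10.255.255.255)
  172.16.0.0/12 (172.16.0.0 - 172.31.255.255)
  192.168.0.0/16 (192.168.0.0 - 192.168.255.255)
Public (not in any RFC 1918 range)


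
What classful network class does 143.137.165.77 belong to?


First octet: 143
Binary: 10001111
10xxxxxx -> Class B (128-191)
Class B, default mask 255.255.0.0 (/16)


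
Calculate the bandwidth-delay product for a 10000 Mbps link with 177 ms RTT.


BDP = bandwidth * RTT
= 10000 Mbps * 177 ms
= 10000 * 1e6 * 177 / 1000 bits
= 1770000000 bits
= 221250000 bytes
= 216064.4531 KB
BDP = 1770000000 bits (221250000 bytes)


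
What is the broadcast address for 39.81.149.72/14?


Network: 39.80.0.0/14
Host bits = 18
Set all host bits to 1:
Broadcast: 39.83.255.255


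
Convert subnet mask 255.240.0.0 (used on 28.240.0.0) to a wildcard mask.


Subnet mask: 255.240.0.0
Wildcard = 255.255.255.255 - subnet mask
255 - 255 = 0
255 - 240 = 15
255 - 0 = 255
255 - 0 = 255
Wildcard: 0.15.255.255


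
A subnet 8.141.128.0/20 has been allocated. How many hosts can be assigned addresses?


Host bits = 32 - 20 = 12
Total addresses = 2^12 = 4096
Usable = total - 2 (network and broadcast)
Usable hosts: 4094


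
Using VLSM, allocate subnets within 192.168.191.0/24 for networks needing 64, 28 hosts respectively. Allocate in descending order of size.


64 hosts -> /25 (126 usable): 192.168.191.0/25
28 hosts -> /27 (30 usable): 192.168.191.128/27
Allocation: 192.168.191.0/25 (64 hosts, 126 usable); 192.168.191.128/27 (28 hosts, 30 usable)


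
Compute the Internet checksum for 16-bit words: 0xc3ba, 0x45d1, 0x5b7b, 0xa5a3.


Sum all words (with carry folding):
+ 0xc3ba = 0xc3ba
+ 0x45d1 = 0x098c
+ 0x5b7b = 0x6507
+ 0xa5a3 = 0x0aab
One's complement: ~0x0aab
Checksum = 0xf554


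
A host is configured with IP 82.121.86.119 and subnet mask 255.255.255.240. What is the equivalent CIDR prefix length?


Binary: 11111111.11111111.11111111.11110000
Count leading 1s
Prefix: /28


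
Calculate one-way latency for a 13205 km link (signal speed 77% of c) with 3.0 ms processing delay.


Speed = 0.77 * 3e5 km/s = 231000 km/s
Propagation delay = 13205 / 231000 = 0.0572 s = 57.1645 ms
Processing delay = 3.0 ms
Total one-way latency = 60.1645 ms


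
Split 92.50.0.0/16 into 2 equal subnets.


New prefix = 16 + 1 = 17
Each subnet has 32768 addresses
  92.50.0.0/17
  92.50.128.0/17
Subnets: 92.50.0.0/17, 92.50.128.0/17


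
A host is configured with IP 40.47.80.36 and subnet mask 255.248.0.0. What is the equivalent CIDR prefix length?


Binary: 11111111.11111000.00000000.00000000
Count leading 1s
Prefix: /13


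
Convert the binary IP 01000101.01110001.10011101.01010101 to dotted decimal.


01000101 = 69
01110001 = 113
10011101 = 157
01010101 = 85
IP: 69.113.157.85


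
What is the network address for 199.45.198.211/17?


IP:   11000111.00101101.11000110.11010011
Mask: 11111111.11111111.10000000.00000000
AND operation:
Net:  11000111.00101101.10000000.00000000
Network: 199.45.128.0/17


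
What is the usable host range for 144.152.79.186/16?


Network: 144.152.0.0
Broadcast: 144.152.255.255
First usable = network + 1
Last usable = broadcast - 1
Range: 144.152.0.1 to 144.152.255.254


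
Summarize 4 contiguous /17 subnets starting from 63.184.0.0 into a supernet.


Original prefix: /17
Number of subnets: 4 = 2^2
New prefix = 17 - 2 = 15
Supernet: 63.184.0.0/15


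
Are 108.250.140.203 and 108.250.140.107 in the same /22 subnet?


Mask: 255.255.252.0
108.250.140.203 AND mask = 108.250.140.0
108.250.140.107 AND mask = 108.250.140.0
Yes, same subnet (108.250.140.0)


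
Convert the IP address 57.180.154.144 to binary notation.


57 = 00111001
180 = 10110100
154 = 10011010
144 = 10010000
Binary: 00111001.10110100.10011010.10010000


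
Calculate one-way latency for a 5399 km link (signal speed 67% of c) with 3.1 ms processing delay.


Speed = 0.67 * 3e5 km/s = 201000 km/s
Propagation delay = 5399 / 201000 = 0.0269 s = 26.8607 ms
Processing delay = 3.1 ms
Total one-way latency = 29.9607 ms


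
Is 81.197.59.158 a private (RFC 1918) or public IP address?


RFC 1918 private ranges:
  10.0.0.0/8 (10.0.0.0 - 10.255.255.255)
  172.16.0.0/12 (172.16.0.0 - 172.31.255.255)
  192.168.0.0/16 (192.168.0.0 - 192.168.255.255)
Public (not in any RFC 1918 range)


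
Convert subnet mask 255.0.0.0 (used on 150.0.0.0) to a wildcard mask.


Subnet mask: 255.0.0.0
Wildcard = 255.255.255.255 - subnet mask
255 - 255 = 0
255 - 0 = 255
255 - 0 = 255
255 - 0 = 255
Wildcard: 0.255.255.255


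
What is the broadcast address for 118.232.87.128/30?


Network: 118.232.87.128/30
Host bits = 2
Set all host bits to 1:
Broadcast: 118.232.87.131


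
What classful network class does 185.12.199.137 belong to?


First octet: 185
Binary: 10111001
10xxxxxx -> Class B (128-191)
Class B, default mask 255.255.0.0 (/16)


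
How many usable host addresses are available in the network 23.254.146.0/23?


Host bits = 32 - 23 = 9
Total addresses = 2^9 = 512
Usable = total - 2 (network and broadcast)
Usable hosts: 510


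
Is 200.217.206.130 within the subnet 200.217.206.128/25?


Subnet network: 200.217.206.128
Test IP AND mask: 200.217.206.128
Yes, 200.217.206.130 is in 200.217.206.128/25


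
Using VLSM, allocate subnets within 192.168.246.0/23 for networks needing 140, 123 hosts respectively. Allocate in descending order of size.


140 hosts -> /24 (254 usable): 192.168.246.0/24
123 hosts -> /25 (126 usable): 192.168.247.0/25
Allocation: 192.168.246.0/24 (140 hosts, 254 usable); 192.168.247.0/25 (123 hosts, 126 usable)


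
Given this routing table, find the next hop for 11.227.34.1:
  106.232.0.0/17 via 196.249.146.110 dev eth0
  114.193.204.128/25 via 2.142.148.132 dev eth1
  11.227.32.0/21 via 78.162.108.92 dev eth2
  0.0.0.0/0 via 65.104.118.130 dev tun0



Longest prefix match for 11.227.34.1:
  /17 106.232.0.0: no
  /25 114.193.204.128: no
  /21 11.227.32.0: MATCH
  /0 0.0.0.0: MATCH
Selected: next-hop 78.162.108.92 via eth2 (matched /21)


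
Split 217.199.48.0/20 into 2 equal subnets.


New prefix = 20 + 1 = 21
Each subnet has 2048 addresses
  217.199.48.0/21
  217.199.56.0/21
Subnets: 217.199.48.0/21, 217.199.56.0/21


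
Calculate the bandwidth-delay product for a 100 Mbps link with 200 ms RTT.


BDP = bandwidth * RTT
= 100 Mbps * 200 ms
= 100 * 1e6 * 200 / 1000 bits
= 20000000 bits
= 2500000 bytes
= 2441.4062 KB
BDP = 20000000 bits (2500000 bytes)


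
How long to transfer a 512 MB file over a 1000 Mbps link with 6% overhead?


Effective throughput = 1000 * (1 - 6/100) = 940 Mbps
File size in Mb = 512 * 8 = 4096 Mb
Time = 4096 / 940
Time = 4.3574 seconds


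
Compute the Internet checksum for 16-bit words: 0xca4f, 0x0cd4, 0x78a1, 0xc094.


Sum all words (with carry folding):
+ 0xca4f = 0xca4f
+ 0x0cd4 = 0xd723
+ 0x78a1 = 0x4fc5
+ 0xc094 = 0x105a
One's complement: ~0x105a
Checksum = 0xefa5


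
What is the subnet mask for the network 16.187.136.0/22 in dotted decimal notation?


/22 means 22 network bits, 10 host bits
Binary: 11111111111111111111110000000000
Mask: 255.255.252.0


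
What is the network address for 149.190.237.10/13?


IP:   10010101.10111110.11101101.00001010
Mask: 11111111.11111000.00000000.00000000
AND operation:
Net:  10010101.10111000.00000000.00000000
Network: 149.184.0.0/13


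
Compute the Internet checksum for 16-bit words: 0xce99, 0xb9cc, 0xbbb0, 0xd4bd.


Sum all words (with carry folding):
+ 0xce99 = 0xce99
+ 0xb9cc = 0x8866
+ 0xbbb0 = 0x4417
+ 0xd4bd = 0x18d5
One's complement: ~0x18d5
Checksum = 0xe72a


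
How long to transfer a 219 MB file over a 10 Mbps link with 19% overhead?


Effective throughput = 10 * (1 - 19/100) = 8.1 Mbps
File size in Mb = 219 * 8 = 1752 Mb
Time = 1752 / 8.1
Time = 216.2963 seconds


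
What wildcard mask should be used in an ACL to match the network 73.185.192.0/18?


Subnet mask: 255.255.192.0
Wildcard = 255.255.255.255 - subnet mask
255 - 255 = 0
255 - 255 = 0
255 - 192 = 63
255 - 0 = 255
Wildcard: 0.0.63.255


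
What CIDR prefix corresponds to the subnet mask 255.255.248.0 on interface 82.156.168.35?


Binary: 11111111.11111111.11111000.00000000
Count leading 1s
Prefix: /21


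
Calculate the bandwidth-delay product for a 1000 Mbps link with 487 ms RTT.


BDP = bandwidth * RTT
= 1000 Mbps * 487 ms
= 1000 * 1e6 * 487 / 1000 bits
= 487000000 bits
= 60875000 bytes
= 59448.2422 KB
BDP = 487000000 bits (60875000 bytes)


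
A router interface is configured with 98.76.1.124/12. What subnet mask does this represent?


/12 means 12 network bits, 20 host bits
Binary: 11111111111100000000000000000000
Mask: 255.240.0.0


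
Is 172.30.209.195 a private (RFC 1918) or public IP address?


RFC 1918 private ranges:
  10.0.0.0/8 (10.0.0.0 - 10.255.255.255)
  172.16.0.0/12 (172.16.0.0 - 172.31.255.255)
  192.168.0.0/16 (192.168.0.0 - 192.168.255.255)
Private (in 172.16.0.0/12)


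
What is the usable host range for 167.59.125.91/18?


Network: 167.59.64.0
Broadcast: 167.59.127.255
First usable = network + 1
Last usable = broadcast - 1
Range: 167.59.64.1 to 167.59.127.254


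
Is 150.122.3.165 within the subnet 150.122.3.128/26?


Subnet network: 150.122.3.128
Test IP AND mask: 150.122.3.128
Yes, 150.122.3.165 is in 150.122.3.128/26


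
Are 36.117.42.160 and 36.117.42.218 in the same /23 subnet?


Mask: 255.255.254.0
36.117.42.160 AND mask = 36.117.42.0
36.117.42.218 AND mask = 36.117.42.0
Yes, same subnet (36.117.42.0)


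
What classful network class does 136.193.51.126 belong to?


First octet: 136
Binary: 10001000
10xxxxxx -> Class B (128-191)
Class B, default mask 255.255.0.0 (/16)


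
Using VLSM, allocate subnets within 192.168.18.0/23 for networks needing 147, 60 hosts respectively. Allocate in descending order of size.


147 hosts -> /24 (254 usable): 192.168.18.0/24
60 hosts -> /26 (62 usable): 192.168.19.0/26
Allocation: 192.168.18.0/24 (147 hosts, 254 usable); 192.168.19.0/26 (60 hosts, 62 usable)


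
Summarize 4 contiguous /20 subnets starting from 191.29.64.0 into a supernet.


Original prefix: /20
Number of subnets: 4 = 2^2
New prefix = 20 - 2 = 18
Supernet: 191.29.64.0/18


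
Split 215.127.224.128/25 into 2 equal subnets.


New prefix = 25 + 1 = 26
Each subnet has 64 addresses
  215.127.224.128/26
  215.127.224.192/26
Subnets: 215.127.224.128/26, 215.127.224.192/26


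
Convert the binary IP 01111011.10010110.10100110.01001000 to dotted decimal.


01111011 = 123
10010110 = 150
10100110 = 166
01001000 = 72
IP: 123.150.166.72


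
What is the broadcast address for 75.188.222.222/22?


Network: 75.188.220.0/22
Host bits = 10
Set all host bits to 1:
Broadcast: 75.188.223.255


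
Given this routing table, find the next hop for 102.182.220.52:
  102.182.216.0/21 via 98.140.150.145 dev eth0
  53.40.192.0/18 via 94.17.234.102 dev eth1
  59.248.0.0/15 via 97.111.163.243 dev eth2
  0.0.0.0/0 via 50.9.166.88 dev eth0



Longest prefix match for 102.182.220.52:
  /21 102.182.216.0: MATCH
  /18 53.40.192.0: no
  /15 59.248.0.0: no
  /0 0.0.0.0: MATCH
Selected: next-hop 98.140.150.145 via eth0 (matched /21)


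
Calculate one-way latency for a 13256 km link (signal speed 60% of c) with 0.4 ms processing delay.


Speed = 0.6 * 3e5 km/s = 180000 km/s
Propagation delay = 13256 / 180000 = 0.0736 s = 73.6444 ms
Processing delay = 0.4 ms
Total one-way latency = 74.0444 ms


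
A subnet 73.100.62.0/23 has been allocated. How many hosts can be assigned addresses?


Host bits = 32 - 23 = 9
Total addresses = 2^9 = 512
Usable = total - 2 (network and broadcast)
Usable hosts: 510


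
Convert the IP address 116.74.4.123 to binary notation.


116 = 01110100
74 = 01001010
4 = 00000100
123 = 01111011
Binary: 01110100.01001010.00000100.01111011


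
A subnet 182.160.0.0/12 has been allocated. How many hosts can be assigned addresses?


Host bits = 32 - 12 = 20
Total addresses = 2^20 = 1048576
Usable = total - 2 (network and broadcast)
Usable hosts: 1048574


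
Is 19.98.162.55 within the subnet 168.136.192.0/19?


Subnet network: 168.136.192.0
Test IP AND mask: 19.98.160.0
No, 19.98.162.55 is not in 168.136.192.0/19


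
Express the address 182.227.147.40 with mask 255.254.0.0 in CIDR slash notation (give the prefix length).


Binary: 11111111.11111110.00000000.00000000
Count leading 1s
Prefix: /15


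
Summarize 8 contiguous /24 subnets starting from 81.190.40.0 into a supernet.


Original prefix: /24
Number of subnets: 8 = 2^3
New prefix = 24 - 3 = 21
Supernet: 81.190.40.0/21


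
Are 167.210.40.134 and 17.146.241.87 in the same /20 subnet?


Mask: 255.255.240.0
167.210.40.134 AND mask = 167.210.32.0
17.146.241.87 AND mask = 17.146.240.0
No, different subnets (167.210.32.0 vs 17.146.240.0)


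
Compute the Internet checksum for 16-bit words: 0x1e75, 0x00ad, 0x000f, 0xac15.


Sum all words (with carry folding):
+ 0x1e75 = 0x1e75
+ 0x00ad = 0x1f22
+ 0x000f = 0x1f31
+ 0xac15 = 0xcb46
One's complement: ~0xcb46
Checksum = 0x34b9


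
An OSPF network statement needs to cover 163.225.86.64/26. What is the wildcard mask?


Subnet mask: 255.255.255.192
Wildcard = 255.255.255.255 - subnet mask
255 - 255 = 0
255 - 255 = 0
255 - 255 = 0
255 - 192 = 63
Wildcard: 0.0.0.63


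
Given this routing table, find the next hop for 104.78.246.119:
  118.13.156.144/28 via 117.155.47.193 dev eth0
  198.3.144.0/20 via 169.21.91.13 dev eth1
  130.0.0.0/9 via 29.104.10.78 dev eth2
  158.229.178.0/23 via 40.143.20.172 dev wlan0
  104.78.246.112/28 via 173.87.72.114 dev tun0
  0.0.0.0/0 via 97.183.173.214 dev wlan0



Longest prefix match for 104.78.246.119:
  /28 118.13.156.144: no
  /20 198.3.144.0: no
  /9 130.0.0.0: no
  /23 158.229.178.0: no
  /28 104.78.246.112: MATCH
  /0 0.0.0.0: MATCH
Selected: next-hop 173.87.72.114 via tun0 (matched /28)


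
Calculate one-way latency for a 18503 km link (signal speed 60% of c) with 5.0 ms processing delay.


Speed = 0.6 * 3e5 km/s = 180000 km/s
Propagation delay = 18503 / 180000 = 0.1028 s = 102.7944 ms
Processing delay = 5.0 ms
Total one-way latency = 107.7944 ms


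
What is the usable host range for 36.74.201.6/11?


Network: 36.64.0.0
Broadcast: 36.95.255.255
First usable = network + 1
Last usable = broadcast - 1
Range: 36.64.0.1 to 36.95.255.254


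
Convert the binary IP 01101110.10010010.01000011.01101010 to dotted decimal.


01101110 = 110
10010010 = 146
01000011 = 67
01101010 = 106
IP: 110.146.67.106


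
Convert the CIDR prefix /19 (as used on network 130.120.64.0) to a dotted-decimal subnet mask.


/19 means 19 network bits, 13 host bits
Binary: 11111111111111111110000000000000
Mask: 255.255.224.0


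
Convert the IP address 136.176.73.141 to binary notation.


136 = 10001000
176 = 10110000
73 = 01001001
141 = 10001101
Binary: 10001000.10110000.01001001.10001101


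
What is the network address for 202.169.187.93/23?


IP:   11001010.10101001.10111011.01011101
Mask: 11111111.11111111.11111110.00000000
AND operation:
Net:  11001010.10101001.10111010.00000000
Network: 202.169.186.0/23


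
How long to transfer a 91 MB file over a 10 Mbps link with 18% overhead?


Effective throughput = 10 * (1 - 18/100) = 8.2 Mbps
File size in Mb = 91 * 8 = 728 Mb
Time = 728 / 8.2
Time = 88.7805 seconds


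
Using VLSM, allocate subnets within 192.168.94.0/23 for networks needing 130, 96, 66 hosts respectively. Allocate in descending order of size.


130 hosts -> /24 (254 usable): 192.168.94.0/24
96 hosts -> /25 (126 usable): 192.168.95.0/25
66 hosts -> /25 (126 usable): 192.168.95.128/25
Allocation: 192.168.94.0/24 (130 hosts, 254 usable); 192.168.95.0/25 (96 hosts, 126 usable); 192.168.95.128/25 (66 hosts, 126 usable)


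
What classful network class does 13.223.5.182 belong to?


First octet: 13
Binary: 00001101
0xxxxxxx -> Class A (1-126)
Class A, default mask 255.0.0.0 (/8)


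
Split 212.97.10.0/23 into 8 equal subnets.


New prefix = 23 + 3 = 26
Each subnet has 64 addresses
  212.97.10.0/26
  212.97.10.64/26
  212.97.10.128/26
  212.97.10.192/26
  212.97.11.0/26
  212.97.11.64/26
  212.97.11.128/26
  212.97.11.192/26
Subnets: 212.97.10.0/26, 212.97.10.64/26, 212.97.10.128/26, 212.97.10.192/26, 212.97.11.0/26, 212.97.11.64/26, 212.97.11.128/26, 212.97.11.192/26


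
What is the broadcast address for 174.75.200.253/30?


Network: 174.75.200.252/30
Host bits = 2
Set all host bits to 1:
Broadcast: 174.75.200.255


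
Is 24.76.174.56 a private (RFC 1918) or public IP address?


RFC 1918 private ranges:
  10.0.0.0/8 (10.0.0.0 - 10.255.255.255)
  172.16.0.0/12 (172.16.0.0 - 172.31.255.255)
  192.168.0.0/16 (192.168.0.0 - 192.168.255.255)
Public (not in any RFC 1918 range)


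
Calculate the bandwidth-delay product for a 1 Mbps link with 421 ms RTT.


BDP = bandwidth * RTT
= 1 Mbps * 421 ms
= 1 * 1e6 * 421 / 1000 bits
= 421000 bits
= 52625 bytes
= 51.3916 KB
BDP = 421000 bits (52625 bytes)


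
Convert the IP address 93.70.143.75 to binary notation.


93 = 01011101
70 = 01000110
143 = 10001111
75 = 01001011
Binary: 01011101.01000110.10001111.01001011


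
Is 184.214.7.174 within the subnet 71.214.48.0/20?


Subnet network: 71.214.48.0
Test IP AND mask: 184.214.0.0
No, 184.214.7.174 is not in 71.214.48.0/20


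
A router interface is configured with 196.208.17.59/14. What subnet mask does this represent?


/14 means 14 network bits, 18 host bits
Binary: 11111111111111000000000000000000
Mask: 255.252.0.0


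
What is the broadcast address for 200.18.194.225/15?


Network: 200.18.0.0/15
Host bits = 17
Set all host bits to 1:
Broadcast: 200.19.255.255


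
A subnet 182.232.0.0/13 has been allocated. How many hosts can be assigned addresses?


Host bits = 32 - 13 = 19
Total addresses = 2^19 = 524288
Usable = total - 2 (network and broadcast)
Usable hosts: 524286


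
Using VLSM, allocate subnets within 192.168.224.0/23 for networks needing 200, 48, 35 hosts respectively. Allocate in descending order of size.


200 hosts -> /24 (254 usable): 192.168.224.0/24
48 hosts -> /26 (62 usable): 192.168.225.0/26
35 hosts -> /26 (62 usable): 192.168.225.64/26
Allocation: 192.168.224.0/24 (200 hosts, 254 usable); 192.168.225.0/26 (48 hosts, 62 usable); 192.168.225.64/26 (35 hosts, 62 usable)


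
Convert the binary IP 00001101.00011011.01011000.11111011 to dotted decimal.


00001101 = 13
00011011 = 27
01011000 = 88
11111011 = 251
IP: 13.27.88.251


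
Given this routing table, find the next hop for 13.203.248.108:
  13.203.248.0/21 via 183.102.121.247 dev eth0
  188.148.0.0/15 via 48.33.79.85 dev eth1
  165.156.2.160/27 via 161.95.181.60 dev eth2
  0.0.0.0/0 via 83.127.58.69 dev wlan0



Longest prefix match for 13.203.248.108:
  /21 13.203.248.0: MATCH
  /15 188.148.0.0: no
  /27 165.156.2.160: no
  /0 0.0.0.0: MATCH
Selected: next-hop 183.102.121.247 via eth0 (matched /21)


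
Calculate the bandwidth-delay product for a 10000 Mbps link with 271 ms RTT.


BDP = bandwidth * RTT
= 10000 Mbps * 271 ms
= 10000 * 1e6 * 271 / 1000 bits
= 2710000000 bits
= 338750000 bytes
= 330810.5469 KB
BDP = 2710000000 bits (338750000 bytes)


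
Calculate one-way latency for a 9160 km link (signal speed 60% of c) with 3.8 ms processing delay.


Speed = 0.6 * 3e5 km/s = 180000 km/s
Propagation delay = 9160 / 180000 = 0.0509 s = 50.8889 ms
Processing delay = 3.8 ms
Total one-way latency = 54.6889 ms


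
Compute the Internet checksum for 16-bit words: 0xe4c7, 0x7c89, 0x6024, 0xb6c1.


Sum all words (with carry folding):
+ 0xe4c7 = 0xe4c7
+ 0x7c89 = 0x6151
+ 0x6024 = 0xc175
+ 0xb6c1 = 0x7837
One's complement: ~0x7837
Checksum = 0x87c8


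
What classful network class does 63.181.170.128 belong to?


First octet: 63
Binary: 00111111
0xxxxxxx -> Class A (1-126)
Class A, default mask 255.0.0.0 (/8)


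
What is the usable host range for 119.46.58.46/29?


Network: 119.46.58.40
Broadcast: 119.46.58.47
First usable = network + 1
Last usable = broadcast - 1
Range: 119.46.58.41 to 119.46.58.46


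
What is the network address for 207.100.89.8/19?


IP:   11001111.01100100.01011001.00001000
Mask: 11111111.11111111.11100000.00000000
AND operation:
Net:  11001111.01100100.01000000.00000000
Network: 207.100.64.0/19


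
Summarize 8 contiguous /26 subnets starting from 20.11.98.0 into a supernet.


Original prefix: /26
Number of subnets: 8 = 2^3
New prefix = 26 - 3 = 23
Supernet: 20.11.98.0/23


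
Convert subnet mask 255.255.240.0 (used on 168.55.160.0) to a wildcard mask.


Subnet mask: 255.255.240.0
Wildcard = 255.255.255.255 - subnet mask
255 - 255 = 0
255 - 255 = 0
255 - 240 = 15
255 - 0 = 255
Wildcard: 0.0.15.255


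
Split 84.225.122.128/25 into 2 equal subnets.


New prefix = 25 + 1 = 26
Each subnet has 64 addresses
  84.225.122.128/26
  84.225.122.192/26
Subnets: 84.225.122.128/26, 84.225.122.192/26


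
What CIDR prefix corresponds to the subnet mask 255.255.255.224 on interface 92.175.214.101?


Binary: 11111111.11111111.11111111.11100000
Count leading 1s
Prefix: /27


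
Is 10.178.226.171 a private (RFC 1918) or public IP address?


RFC 1918 private ranges:
  10.0.0.0/8 (10.0.0.0 - 10.255.255.255)
  172.16.0.0/12 (172.16.0.0 - 172.31.255.255)
  192.168.0.0/16 (192.168.0.0 - 192.168.255.255)
Private (in 10.0.0.0/8)


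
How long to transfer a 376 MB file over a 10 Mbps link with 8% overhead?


Effective throughput = 10 * (1 - 8/100) = 9.2 Mbps
File size in Mb = 376 * 8 = 3008 Mb
Time = 3008 / 9.2
Time = 326.9565 seconds


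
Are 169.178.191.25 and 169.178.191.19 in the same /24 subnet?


Mask: 255.255.255.0
169.178.191.25 AND mask = 169.178.191.0
169.178.191.19 AND mask = 169.178.191.0
Yes, same subnet (169.178.191.0)


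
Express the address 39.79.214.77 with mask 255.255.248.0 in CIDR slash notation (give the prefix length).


Binary: 11111111.11111111.11111000.00000000
Count leading 1s
Prefix: /21


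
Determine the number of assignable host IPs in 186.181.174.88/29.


Host bits = 32 - 29 = 3
Total addresses = 2^3 = 8
Usable = total - 2 (network and broadcast)
Usable hosts: 6


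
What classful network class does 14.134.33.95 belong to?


First octet: 14
Binary: 00001110
0xxxxxxx -> Class A (1-126)
Class A, default mask 255.0.0.0 (/8)


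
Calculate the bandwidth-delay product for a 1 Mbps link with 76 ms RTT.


BDP = bandwidth * RTT
= 1 Mbps * 76 ms
= 1 * 1e6 * 76 / 1000 bits
= 76000 bits
= 9500 bytes
= 9.2773 KB
BDP = 76000 bits (9500 bytes)


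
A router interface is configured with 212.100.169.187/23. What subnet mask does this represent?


/23 means 23 network bits, 9 host bits
Binary: 11111111111111111111111000000000
Mask: 255.255.254.0


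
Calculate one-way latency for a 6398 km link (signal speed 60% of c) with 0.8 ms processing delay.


Speed = 0.6 * 3e5 km/s = 180000 km/s
Propagation delay = 6398 / 180000 = 0.0355 s = 35.5444 ms
Processing delay = 0.8 ms
Total one-way latency = 36.3444 ms


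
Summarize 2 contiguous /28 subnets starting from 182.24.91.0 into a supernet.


Original prefix: /28
Number of subnets: 2 = 2^1
New prefix = 28 - 1 = 27
Supernet: 182.24.91.0/27


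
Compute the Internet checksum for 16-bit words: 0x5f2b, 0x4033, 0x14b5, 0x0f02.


Sum all words (with carry folding):
+ 0x5f2b = 0x5f2b
+ 0x4033 = 0x9f5e
+ 0x14b5 = 0xb413
+ 0x0f02 = 0xc315
One's complement: ~0xc315
Checksum = 0x3cea


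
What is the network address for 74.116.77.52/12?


IP:   01001010.01110100.01001101.00110100
Mask: 11111111.11110000.00000000.00000000
AND operation:
Net:  01001010.01110000.00000000.00000000
Network: 74.112.0.0/12


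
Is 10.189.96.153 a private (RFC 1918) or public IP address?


RFC 1918 private ranges:
  10.0.0.0/8 (10.0.0.0 - 10.255.255.255)
  172.16.0.0/12 (172.16.0.0 - 172.31.255.255)
  192.168.0.0/16 (192.168.0.0 - 192.168.255.255)
Private (in 10.0.0.0/8)


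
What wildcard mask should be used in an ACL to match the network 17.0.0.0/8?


Subnet mask: 255.0.0.0
Wildcard = 255.255.255.255 - subnet mask
255 - 255 = 0
255 - 0 = 255
255 - 0 = 255
255 - 0 = 255
Wildcard: 0.255.255.255


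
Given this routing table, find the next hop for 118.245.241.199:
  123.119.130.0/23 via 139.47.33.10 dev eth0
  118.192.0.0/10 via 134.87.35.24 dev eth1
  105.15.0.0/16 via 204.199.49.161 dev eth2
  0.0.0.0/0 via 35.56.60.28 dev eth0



Longest prefix match for 118.245.241.199:
  /23 123.119.130.0: no
  /10 118.192.0.0: MATCH
  /16 105.15.0.0: no
  /0 0.0.0.0: MATCH
Selected: next-hop 134.87.35.24 via eth1 (matched /10)


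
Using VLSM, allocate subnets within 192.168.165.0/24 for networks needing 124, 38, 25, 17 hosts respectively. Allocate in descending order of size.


124 hosts -> /25 (126 usable): 192.168.165.0/25
38 hosts -> /26 (62 usable): 192.168.165.128/26
25 hosts -> /27 (30 usable): 192.168.165.192/27
17 hosts -> /27 (30 usable): 192.168.165.224/27
Allocation: 192.168.165.0/25 (124 hosts, 126 usable); 192.168.165.128/26 (38 hosts, 62 usable); 192.168.165.192/27 (25 hosts, 30 usable); 192.168.165.224/27 (17 hosts, 30 usable)


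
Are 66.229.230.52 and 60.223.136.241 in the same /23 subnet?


Mask: 255.255.254.0
66.229.230.52 AND mask = 66.229.230.0
60.223.136.241 AND mask = 60.223.136.0
No, different subnets (66.229.230.0 vs 60.223.136.0)


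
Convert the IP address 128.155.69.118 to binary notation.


128 = 10000000
155 = 10011011
69 = 01000101
118 = 01110110
Binary: 10000000.10011011.01000101.01110110


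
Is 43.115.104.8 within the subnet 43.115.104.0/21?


Subnet network: 43.115.104.0
Test IP AND mask: 43.115.104.0
Yes, 43.115.104.8 is in 43.115.104.0/21


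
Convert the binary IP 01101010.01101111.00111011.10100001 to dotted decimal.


01101010 = 106
01101111 = 111
00111011 = 59
10100001 = 161
IP: 106.111.59.161


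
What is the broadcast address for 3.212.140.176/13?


Network: 3.208.0.0/13
Host bits = 19
Set all host bits to 1:
Broadcast: 3.215.255.255


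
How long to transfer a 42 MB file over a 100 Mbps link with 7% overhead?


Effective throughput = 100 * (1 - 7/100) = 93 Mbps
File size in Mb = 42 * 8 = 336 Mb
Time = 336 / 93
Time = 3.6129 seconds


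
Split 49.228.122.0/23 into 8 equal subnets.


New prefix = 23 + 3 = 26
Each subnet has 64 addresses
  49.228.122.0/26
  49.228.122.64/26
  49.228.122.128/26
  49.228.122.192/26
  49.228.123.0/26
  49.228.123.64/26
  49.228.123.128/26
  49.228.123.192/26
Subnets: 49.228.122.0/26, 49.228.122.64/26, 49.228.122.128/26, 49.228.122.192/26, 49.228.123.0/26, 49.228.123.64/26, 49.228.123.128/26, 49.228.123.192/26


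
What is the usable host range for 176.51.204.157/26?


Network: 176.51.204.128
Broadcast: 176.51.204.191
First usable = network + 1
Last usable = broadcast - 1
Range: 176.51.204.129 to 176.51.204.190


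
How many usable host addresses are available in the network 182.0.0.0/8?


Host bits = 32 - 8 = 24
Total addresses = 2^24 = 16777216
Usable = total - 2 (network and broadcast)
Usable hosts: 16777214


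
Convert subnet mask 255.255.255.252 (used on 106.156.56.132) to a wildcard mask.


Subnet mask: 255.255.255.252
Wildcard = 255.255.255.255 - subnet mask
255 - 255 = 0
255 - 255 = 0
255 - 255 = 0
255 - 252 = 3
Wildcard: 0.0.0.3


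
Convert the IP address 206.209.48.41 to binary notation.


206 = 11001110
209 = 11010001
48 = 00110000
41 = 00101001
Binary: 11001110.11010001.00110000.00101001


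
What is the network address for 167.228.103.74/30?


IP:   10100111.11100100.01100111.01001010
Mask: 11111111.11111111.11111111.11111100
AND operation:
Net:  10100111.11100100.01100111.01001000
Network: 167.228.103.72/30


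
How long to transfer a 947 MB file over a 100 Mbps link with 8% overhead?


Effective throughput = 100 * (1 - 8/100) = 92 Mbps
File size in Mb = 947 * 8 = 7576 Mb
Time = 7576 / 92
Time = 82.3478 seconds
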